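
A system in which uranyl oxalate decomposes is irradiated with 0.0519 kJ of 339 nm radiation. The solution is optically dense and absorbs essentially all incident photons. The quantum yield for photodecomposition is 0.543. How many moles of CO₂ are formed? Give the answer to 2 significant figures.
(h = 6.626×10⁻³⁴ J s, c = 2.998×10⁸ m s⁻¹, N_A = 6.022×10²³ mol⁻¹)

Photon energy at 339 nm: hc/λ = (6.626×10⁻³⁴)(2.998×10⁸)/(339×10⁻⁹) = 5.860×10⁻¹⁹ J.
Incident energy: 0.0519 kJ = 51.9 J.
Photons incident: 51.9 / 5.860×10⁻¹⁹ = 8.857×10¹⁹, i.e. 8.857×10¹⁹/6.022×10²³ = 1.471×10⁻⁴ mol.
Product: Φ × n_abs = 0.543 × 1.471×10⁻⁴ = 7.988×10⁻⁵ mol.

8.0×10⁻⁵ mol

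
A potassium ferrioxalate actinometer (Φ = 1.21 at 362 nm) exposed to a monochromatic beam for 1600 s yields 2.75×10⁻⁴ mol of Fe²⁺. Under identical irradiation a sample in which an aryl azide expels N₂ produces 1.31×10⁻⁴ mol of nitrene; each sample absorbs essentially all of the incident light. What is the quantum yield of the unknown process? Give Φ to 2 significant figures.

Photons absorbed by the actinometer: 2.75×10⁻⁴ / 1.21 = 2.273×10⁻⁴ mol.
Φ(unknown) = 1.31×10⁻⁴ / 2.273×10⁻⁴ = 0.58.

Φ = 0.58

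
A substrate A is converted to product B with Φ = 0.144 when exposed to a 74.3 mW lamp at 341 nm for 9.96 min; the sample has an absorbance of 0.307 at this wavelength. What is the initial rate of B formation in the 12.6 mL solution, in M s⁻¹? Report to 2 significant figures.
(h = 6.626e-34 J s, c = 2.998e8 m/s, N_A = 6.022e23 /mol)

1.2e-6 M s⁻¹

Photon energy at 341 nm: hc/λ = (6.626e-34)(2.998e8)/(341e-9) = 5.825e-19 J.
Energy delivered: (74.3 mW)(597.6 s) = 44.40 J.
Photons incident: 44.40 / 5.825e-19 = 7.622e19, i.e. 7.622e19/6.022e23 = 1.266e-4 mol.
Fraction absorbed: 1 − 10^(−0.307) = 0.5068.
Photons absorbed: 0.5068 × 1.266e-4 = 6.416e-5 mol.
Product formed: 0.144 × 6.416e-5 = 9.239e-6 mol.
Rate: 9.239e-6 mol / (597.6 s × 0.0126 L) = 1.2e-6 M s⁻¹.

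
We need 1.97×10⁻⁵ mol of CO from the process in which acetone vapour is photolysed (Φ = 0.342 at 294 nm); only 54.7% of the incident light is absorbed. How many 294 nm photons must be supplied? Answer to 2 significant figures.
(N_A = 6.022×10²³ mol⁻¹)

6.3×10¹⁹ photons

Photons that must be absorbed: 1.97×10⁻⁵ / 0.342 = 5.760×10⁻⁵ mol.
Incident photons needed: 5.760×10⁻⁵ / 0.547 = 1.053×10⁻⁴ mol.
Photon count: 1.053×10⁻⁴ × 6.022×10²³ = 6.3×10¹⁹.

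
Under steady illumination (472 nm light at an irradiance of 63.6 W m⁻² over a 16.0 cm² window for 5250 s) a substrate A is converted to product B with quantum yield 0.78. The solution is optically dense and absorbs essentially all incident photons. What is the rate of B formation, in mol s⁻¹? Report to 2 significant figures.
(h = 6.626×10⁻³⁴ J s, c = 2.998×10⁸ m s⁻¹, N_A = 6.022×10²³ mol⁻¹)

Photon energy at 472 nm: hc/λ = (6.626×10⁻³⁴)(2.998×10⁸)/(472×10⁻⁹) = 4.209×10⁻¹⁹ J.
Energy delivered: (63.6 W m⁻²)(16.0×10⁻⁴ m²)(5250 s) = 534.2 J.
Photons incident: 534.2 / 4.209×10⁻¹⁹ = 1.269×10²¹, i.e. 1.269×10²¹/6.022×10²³ = 0.002107 mol.
Product formed: 0.78 × 0.002107 = 0.001643 mol.
Rate: 0.001643 / 5250 s = 3.1×10⁻⁷ mol s⁻¹.

3.1×10⁻⁷ mol s⁻¹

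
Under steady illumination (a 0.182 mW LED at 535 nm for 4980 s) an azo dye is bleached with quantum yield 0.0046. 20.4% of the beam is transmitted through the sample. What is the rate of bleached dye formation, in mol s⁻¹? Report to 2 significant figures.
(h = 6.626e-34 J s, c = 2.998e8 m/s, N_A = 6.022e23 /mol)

Photon energy at 535 nm: hc/λ = (6.626e-34)(2.998e8)/(535e-9) = 3.713e-19 J.
Energy delivered: (0.182 mW)(4980 s) = 0.9064 J.
Photons incident: 0.9064 / 3.713e-19 = 2.441e18, i.e. 2.441e18/6.022e23 = 4.053e-6 mol.
Fraction absorbed: 1 − 20.4/100 = 0.7960.
Photons absorbed: 0.7960 × 4.053e-6 = 3.226e-6 mol.
Product formed: 0.0046 × 3.226e-6 = 1.484e-8 mol.
Rate: 1.484e-8 / 4980 s = 3.0e-12 mol s⁻¹.

3.0e-12 mol s⁻¹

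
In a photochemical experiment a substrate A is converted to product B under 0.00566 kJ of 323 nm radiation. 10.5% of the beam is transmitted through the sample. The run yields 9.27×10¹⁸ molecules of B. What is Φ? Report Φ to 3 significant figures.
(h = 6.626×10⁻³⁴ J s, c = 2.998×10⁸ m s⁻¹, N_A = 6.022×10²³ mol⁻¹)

Φ = 1.13

Product: 9.27×10¹⁸ / 6.022×10²³ = 1.539×10⁻⁵ mol.
Photon energy at 323 nm: hc/λ = (6.626×10⁻³⁴)(2.998×10⁸)/(323×10⁻⁹) = 6.150×10⁻¹⁹ J.
Incident energy: 0.00566 kJ = 5.66 J.
Photons incident: 5.66 / 6.150×10⁻¹⁹ = 9.203×10¹⁸, i.e. 9.203×10¹⁸/6.022×10²³ = 1.528×10⁻⁵ mol.
Fraction absorbed: 1 − 10.5/100 = 0.8950.
Photons absorbed: 0.8950 × 1.528×10⁻⁵ = 1.368×10⁻⁵ mol.
Φ = 1.539×10⁻⁵ mol / 1.368×10⁻⁵ mol photons = 1.13.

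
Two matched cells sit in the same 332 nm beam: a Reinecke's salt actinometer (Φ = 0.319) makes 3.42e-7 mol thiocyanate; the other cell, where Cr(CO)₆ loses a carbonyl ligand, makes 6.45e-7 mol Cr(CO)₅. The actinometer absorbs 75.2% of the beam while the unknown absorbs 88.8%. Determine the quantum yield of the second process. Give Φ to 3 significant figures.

Φ = 0.509

Photons absorbed by the actinometer: 3.42e-7 / 0.319 = 1.072e-6 mol.
Incident flux: 1.072e-6 / 0.752 = 1.426e-6 einstein.
Absorbed by unknown: 0.888 × 1.426e-6 = 1.266e-6 mol.
Φ(unknown) = 6.45e-7 / 1.266e-6 = 0.509.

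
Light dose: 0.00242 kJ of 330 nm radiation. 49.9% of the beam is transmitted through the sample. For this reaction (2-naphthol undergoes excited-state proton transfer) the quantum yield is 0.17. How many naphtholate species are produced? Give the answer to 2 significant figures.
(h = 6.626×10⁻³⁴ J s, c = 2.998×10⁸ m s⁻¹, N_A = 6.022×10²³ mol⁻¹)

Photon energy at 330 nm: hc/λ = (6.626×10⁻³⁴)(2.998×10⁸)/(330×10⁻⁹) = 6.020×10⁻¹⁹ J.
Incident energy: 0.00242 kJ = 2.42 J.
Photons incident: 2.42 / 6.020×10⁻¹⁹ = 4.020×10¹⁸, i.e. 4.020×10¹⁸/6.022×10²³ = 6.676×10⁻⁶ mol.
Fraction absorbed: 1 − 49.9/100 = 0.5010.
Photons absorbed: 0.5010 × 6.676×10⁻⁶ = 3.345×10⁻⁶ mol.
Product: Φ × n_abs = 0.17 × 3.345×10⁻⁶ = 5.687×10⁻⁷ mol.
As a count: 5.687×10⁻⁷ × 6.022×10²³ = 3.4×10¹⁷.

3.4×10¹⁷ species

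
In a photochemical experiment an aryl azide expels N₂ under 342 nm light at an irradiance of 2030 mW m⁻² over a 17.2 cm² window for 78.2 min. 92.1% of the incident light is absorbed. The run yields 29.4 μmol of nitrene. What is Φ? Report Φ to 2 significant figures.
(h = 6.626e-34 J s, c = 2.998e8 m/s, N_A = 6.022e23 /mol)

Φ = 0.68

Product: 29.4 μmol = 2.94e-5 mol.
Photon energy at 342 nm: hc/λ = (6.626e-34)(2.998e8)/(342e-9) = 5.808e-19 J.
Energy delivered: (2030 mW m⁻²)(17.2e-4 m²)(4692 s) = 16.38 J.
Photons incident: 16.38 / 5.808e-19 = 2.820e19, i.e. 2.820e19/6.022e23 = 4.683e-5 mol.
Photons absorbed: 0.921 × 4.683e-5 = 4.313e-5 mol.
Φ = 2.94e-5 mol / 4.313e-5 mol photons = 0.68.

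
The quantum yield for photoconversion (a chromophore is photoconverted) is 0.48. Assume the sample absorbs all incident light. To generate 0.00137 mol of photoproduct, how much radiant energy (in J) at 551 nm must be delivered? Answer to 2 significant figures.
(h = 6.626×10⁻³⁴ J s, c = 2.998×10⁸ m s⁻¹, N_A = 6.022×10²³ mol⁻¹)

Photons that must be absorbed: 0.00137 / 0.48 = 0.002854 mol.
Photon energy: hc/λ = 3.605×10⁻¹⁹ J; per mole, 2.171×10⁵ J mol⁻¹.
Energy required: 0.002854 × 2.171×10⁵ = 620 J.

620 J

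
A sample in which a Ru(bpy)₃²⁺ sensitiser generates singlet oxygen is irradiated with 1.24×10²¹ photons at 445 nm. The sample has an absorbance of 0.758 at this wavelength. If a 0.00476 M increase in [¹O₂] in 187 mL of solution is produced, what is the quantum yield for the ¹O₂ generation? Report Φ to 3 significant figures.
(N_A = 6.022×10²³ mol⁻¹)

Φ = 0.524

Product: (0.00476 M)(0.187 L) = 8.901×10⁻⁴ mol.
Moles of photons: 1.24×10²¹ / 6.022×10²³ = 0.002059 mol.
Fraction absorbed: 1 − 10^(−0.758) = 0.8254.
Photons absorbed: 0.8254 × 0.002059 = 0.001699 mol.
Φ = 8.901×10⁻⁴ mol / 0.001699 mol photons = 0.524.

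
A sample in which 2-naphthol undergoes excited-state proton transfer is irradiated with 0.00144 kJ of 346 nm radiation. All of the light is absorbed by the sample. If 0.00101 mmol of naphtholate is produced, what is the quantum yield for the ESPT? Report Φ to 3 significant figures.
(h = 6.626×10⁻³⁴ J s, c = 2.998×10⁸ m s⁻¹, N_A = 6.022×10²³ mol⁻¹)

Φ = 0.242

Product: 0.00101 mmol = 1.01×10⁻⁶ mol.
Photon energy at 346 nm: hc/λ = (6.626×10⁻³⁴)(2.998×10⁸)/(346×10⁻⁹) = 5.741×10⁻¹⁹ J.
Incident energy: 0.00144 kJ = 1.44 J.
Photons incident: 1.44 / 5.741×10⁻¹⁹ = 2.508×10¹⁸, i.e. 2.508×10¹⁸/6.022×10²³ = 4.165×10⁻⁶ mol.
Φ = 1.01×10⁻⁶ mol / 4.165×10⁻⁶ mol photons = 0.242.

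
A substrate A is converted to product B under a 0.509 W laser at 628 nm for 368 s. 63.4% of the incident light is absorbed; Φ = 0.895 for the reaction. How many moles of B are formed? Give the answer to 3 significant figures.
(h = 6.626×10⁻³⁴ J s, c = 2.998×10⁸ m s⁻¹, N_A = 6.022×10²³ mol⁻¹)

5.58×10⁻⁴ mol

Photon energy at 628 nm: hc/λ = (6.626×10⁻³⁴)(2.998×10⁸)/(628×10⁻⁹) = 3.163×10⁻¹⁹ J.
Energy delivered: (0.509 W)(368 s) = 187.3 J.
Photons incident: 187.3 / 3.163×10⁻¹⁹ = 5.922×10²⁰, i.e. 5.922×10²⁰/6.022×10²³ = 9.834×10⁻⁴ mol.
Photons absorbed: 0.634 × 9.834×10⁻⁴ = 6.235×10⁻⁴ mol.
Product: Φ × n_abs = 0.895 × 6.235×10⁻⁴ = 5.580×10⁻⁴ mol.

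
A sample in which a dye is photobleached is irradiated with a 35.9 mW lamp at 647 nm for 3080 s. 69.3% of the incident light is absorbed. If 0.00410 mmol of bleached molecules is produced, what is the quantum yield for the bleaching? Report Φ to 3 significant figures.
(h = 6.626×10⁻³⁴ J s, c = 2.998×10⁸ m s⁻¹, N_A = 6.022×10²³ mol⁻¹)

Φ = 0.00989

Product: 0.00410 mmol = 4.10×10⁻⁶ mol.
Photon energy at 647 nm: hc/λ = (6.626×10⁻³⁴)(2.998×10⁸)/(647×10⁻⁹) = 3.070×10⁻¹⁹ J.
Energy delivered: (35.9 mW)(3080 s) = 110.6 J.
Photons incident: 110.6 / 3.070×10⁻¹⁹ = 3.603×10²⁰, i.e. 3.603×10²⁰/6.022×10²³ = 5.983×10⁻⁴ mol.
Photons absorbed: 0.693 × 5.983×10⁻⁴ = 4.146×10⁻⁴ mol.
Φ = 4.10×10⁻⁶ mol / 4.146×10⁻⁴ mol photons = 0.00989.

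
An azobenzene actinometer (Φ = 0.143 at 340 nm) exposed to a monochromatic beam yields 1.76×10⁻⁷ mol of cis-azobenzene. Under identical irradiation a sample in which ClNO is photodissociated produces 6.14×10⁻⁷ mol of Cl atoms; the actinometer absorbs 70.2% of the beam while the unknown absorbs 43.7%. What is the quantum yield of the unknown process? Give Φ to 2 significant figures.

Φ = 0.80

Photons absorbed by the actinometer: 1.76×10⁻⁷ / 0.143 = 1.231×10⁻⁶ mol.
Incident flux: 1.231×10⁻⁶ / 0.702 = 1.754×10⁻⁶ einstein.
Absorbed by unknown: 0.437 × 1.754×10⁻⁶ = 7.665×10⁻⁷ mol.
Φ(unknown) = 6.14×10⁻⁷ / 7.665×10⁻⁷ = 0.80.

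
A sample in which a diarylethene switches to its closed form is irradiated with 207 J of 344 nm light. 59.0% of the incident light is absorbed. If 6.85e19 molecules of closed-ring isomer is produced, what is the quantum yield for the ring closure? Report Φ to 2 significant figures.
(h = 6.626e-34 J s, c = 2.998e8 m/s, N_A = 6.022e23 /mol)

Φ = 0.32

Product: 6.85e19 / 6.022e23 = 1.137e-4 mol.
Photon energy at 344 nm: hc/λ = (6.626e-34)(2.998e8)/(344e-9) = 5.775e-19 J.
Photons incident: 207 / 5.775e-19 = 3.584e20, i.e. 3.584e20/6.022e23 = 5.952e-4 mol.
Photons absorbed: 0.590 × 5.952e-4 = 3.512e-4 mol.
Φ = 1.137e-4 mol / 3.512e-4 mol photons = 0.32.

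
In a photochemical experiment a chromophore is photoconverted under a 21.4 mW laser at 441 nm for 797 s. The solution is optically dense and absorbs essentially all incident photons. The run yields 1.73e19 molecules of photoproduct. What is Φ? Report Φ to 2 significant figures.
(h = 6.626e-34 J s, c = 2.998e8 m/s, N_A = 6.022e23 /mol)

Φ = 0.46

Product: 1.73e19 / 6.022e23 = 2.873e-5 mol.
Photon energy at 441 nm: hc/λ = (6.626e-34)(2.998e8)/(441e-9) = 4.504e-19 J.
Energy delivered: (21.4 mW)(797 s) = 17.06 J.
Photons incident: 17.06 / 4.504e-19 = 3.788e19, i.e. 3.788e19/6.022e23 = 6.290e-5 mol.
Φ = 2.873e-5 mol / 6.290e-5 mol photons = 0.46.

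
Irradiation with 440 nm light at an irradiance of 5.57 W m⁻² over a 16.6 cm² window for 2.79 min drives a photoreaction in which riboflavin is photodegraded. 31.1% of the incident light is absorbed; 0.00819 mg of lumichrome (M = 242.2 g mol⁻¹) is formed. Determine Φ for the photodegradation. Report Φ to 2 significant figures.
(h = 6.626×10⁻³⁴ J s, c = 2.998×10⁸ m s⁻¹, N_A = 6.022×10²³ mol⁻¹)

Product: 0.00819 mg / 242.2 g mol⁻¹ = 3.382×10⁻⁸ mol.
Photon energy at 440 nm: hc/λ = (6.626×10⁻³⁴)(2.998×10⁸)/(440×10⁻⁹) = 4.515×10⁻¹⁹ J.
Energy delivered: (5.57 W m⁻²)(16.6×10⁻⁴ m²)(167.4 s) = 1.548 J.
Photons incident: 1.548 / 4.515×10⁻¹⁹ = 3.429×10¹⁸, i.e. 3.429×10¹⁸/6.022×10²³ = 5.694×10⁻⁶ mol.
Photons absorbed: 0.311 × 5.694×10⁻⁶ = 1.771×10⁻⁶ mol.
Φ = 3.382×10⁻⁸ mol / 1.771×10⁻⁶ mol photons = 0.019.

Φ = 0.019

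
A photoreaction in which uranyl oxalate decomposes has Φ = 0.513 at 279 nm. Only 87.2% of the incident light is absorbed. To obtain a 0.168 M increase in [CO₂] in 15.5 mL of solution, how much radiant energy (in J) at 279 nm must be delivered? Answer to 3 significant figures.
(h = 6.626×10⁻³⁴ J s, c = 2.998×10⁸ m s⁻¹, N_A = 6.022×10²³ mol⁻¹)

2500 J

Product: (0.168 M)(0.0155 L) = 0.002604 mol.
Photons that must be absorbed: 0.002604 / 0.513 = 0.005076 mol.
Incident photons needed: 0.005076 / 0.872 = 0.005821 mol.
Photon energy: hc/λ = 7.120×10⁻¹⁹ J; per mole, 4.288×10⁵ J mol⁻¹.
Energy required: 0.005821 × 4.288×10⁵ = 2500 J.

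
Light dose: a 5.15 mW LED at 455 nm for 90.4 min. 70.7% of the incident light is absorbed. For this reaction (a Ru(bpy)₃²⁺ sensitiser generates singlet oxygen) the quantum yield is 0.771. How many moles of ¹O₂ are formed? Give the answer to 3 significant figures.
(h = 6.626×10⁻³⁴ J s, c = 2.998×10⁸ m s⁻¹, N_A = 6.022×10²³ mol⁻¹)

5.79×10⁻⁵ mol

Photon energy at 455 nm: hc/λ = (6.626×10⁻³⁴)(2.998×10⁸)/(455×10⁻⁹) = 4.366×10⁻¹⁹ J.
Energy delivered: (5.15 mW)(5424 s) = 27.93 J.
Photons incident: 27.93 / 4.366×10⁻¹⁹ = 6.397×10¹⁹, i.e. 6.397×10¹⁹/6.022×10²³ = 1.062×10⁻⁴ mol.
Photons absorbed: 0.707 × 1.062×10⁻⁴ = 7.508×10⁻⁵ mol.
Product: Φ × n_abs = 0.771 × 7.508×10⁻⁵ = 5.789×10⁻⁵ mol.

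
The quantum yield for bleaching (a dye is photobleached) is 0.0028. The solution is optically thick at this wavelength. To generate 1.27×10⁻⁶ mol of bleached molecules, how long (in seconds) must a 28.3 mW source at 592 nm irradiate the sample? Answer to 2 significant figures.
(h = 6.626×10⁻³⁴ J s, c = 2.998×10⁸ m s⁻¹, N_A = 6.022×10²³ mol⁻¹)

Photons that must be absorbed: 1.27×10⁻⁶ / 0.0028 = 4.536×10⁻⁴ mol.
Photon energy: hc/λ = 3.356×10⁻¹⁹ J; per mole, 2.021×10⁵ J mol⁻¹.
Energy required: 4.536×10⁻⁴ × 2.021×10⁵ = 91.67 J.
Time: 91.67 J / 0.0283 W = 3200 s.

t ≈ 3200 s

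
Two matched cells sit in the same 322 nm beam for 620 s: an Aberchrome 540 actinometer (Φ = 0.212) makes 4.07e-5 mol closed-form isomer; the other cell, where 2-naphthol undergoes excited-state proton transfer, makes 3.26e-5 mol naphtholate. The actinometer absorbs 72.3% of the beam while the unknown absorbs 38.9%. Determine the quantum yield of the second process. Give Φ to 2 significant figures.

Photons absorbed by the actinometer: 4.07e-5 / 0.212 = 1.920e-4 mol.
Incident flux: 1.920e-4 / 0.723 = 2.656e-4 einstein.
Absorbed by unknown: 0.389 × 2.656e-4 = 1.033e-4 mol.
Φ(unknown) = 3.26e-5 / 1.033e-4 = 0.32.

Φ = 0.32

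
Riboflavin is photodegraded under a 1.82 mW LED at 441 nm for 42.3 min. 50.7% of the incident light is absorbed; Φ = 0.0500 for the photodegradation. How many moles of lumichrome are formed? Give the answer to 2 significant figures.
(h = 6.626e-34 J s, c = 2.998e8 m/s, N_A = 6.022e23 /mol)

Photon energy at 441 nm: hc/λ = (6.626e-34)(2.998e8)/(441e-9) = 4.504e-19 J.
Energy delivered: (1.82 mW)(2538 s) = 4.619 J.
Photons incident: 4.619 / 4.504e-19 = 1.026e19, i.e. 1.026e19/6.022e23 = 1.704e-5 mol.
Photons absorbed: 0.507 × 1.704e-5 = 8.639e-6 mol.
Product: Φ × n_abs = 0.0500 × 8.639e-6 = 4.320e-7 mol.

4.3e-7 mol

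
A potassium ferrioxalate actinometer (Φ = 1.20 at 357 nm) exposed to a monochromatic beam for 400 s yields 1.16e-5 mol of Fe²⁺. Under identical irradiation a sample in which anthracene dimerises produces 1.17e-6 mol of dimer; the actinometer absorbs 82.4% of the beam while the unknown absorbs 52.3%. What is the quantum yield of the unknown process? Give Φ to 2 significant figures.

Φ = 0.19

Photons absorbed by the actinometer: 1.16e-5 / 1.20 = 9.667e-6 mol.
Incident flux: 9.667e-6 / 0.824 = 1.173e-5 einstein.
Absorbed by unknown: 0.523 × 1.173e-5 = 6.135e-6 mol.
Φ(unknown) = 1.17e-6 / 6.135e-6 = 0.19.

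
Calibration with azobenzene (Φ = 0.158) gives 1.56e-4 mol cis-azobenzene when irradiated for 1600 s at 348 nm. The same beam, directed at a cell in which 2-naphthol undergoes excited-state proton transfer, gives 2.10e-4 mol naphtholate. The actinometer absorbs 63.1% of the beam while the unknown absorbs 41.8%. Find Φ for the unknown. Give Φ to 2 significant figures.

Photons absorbed by the actinometer: 1.56e-4 / 0.158 = 9.873e-4 mol.
Incident flux: 9.873e-4 / 0.631 = 0.001565 einstein.
Absorbed by unknown: 0.418 × 0.001565 = 6.542e-4 mol.
Φ(unknown) = 2.10e-4 / 6.542e-4 = 0.32.

Φ = 0.32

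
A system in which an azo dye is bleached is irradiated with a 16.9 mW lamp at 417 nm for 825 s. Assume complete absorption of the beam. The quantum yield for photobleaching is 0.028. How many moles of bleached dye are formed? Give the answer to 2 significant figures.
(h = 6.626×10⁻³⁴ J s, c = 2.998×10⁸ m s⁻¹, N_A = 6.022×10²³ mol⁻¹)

1.4×10⁻⁶ mol

Photon energy at 417 nm: hc/λ = (6.626×10⁻³⁴)(2.998×10⁸)/(417×10⁻⁹) = 4.764×10⁻¹⁹ J.
Energy delivered: (16.9 mW)(825 s) = 13.94 J.
Photons incident: 13.94 / 4.764×10⁻¹⁹ = 2.926×10¹⁹, i.e. 2.926×10¹⁹/6.022×10²³ = 4.859×10⁻⁵ mol.
Product: Φ × n_abs = 0.028 × 4.859×10⁻⁵ = 1.361×10⁻⁶ mol.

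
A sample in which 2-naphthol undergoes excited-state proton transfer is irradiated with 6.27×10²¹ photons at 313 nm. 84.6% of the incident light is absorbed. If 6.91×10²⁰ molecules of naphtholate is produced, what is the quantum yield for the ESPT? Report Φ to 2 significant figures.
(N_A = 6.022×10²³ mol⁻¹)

Φ = 0.13

Product: 6.91×10²⁰ / 6.022×10²³ = 0.001147 mol.
Moles of photons: 6.27×10²¹ / 6.022×10²³ = 0.01041 mol.
Photons absorbed: 0.846 × 0.01041 = 0.008807 mol.
Φ = 0.001147 mol / 0.008807 mol photons = 0.13.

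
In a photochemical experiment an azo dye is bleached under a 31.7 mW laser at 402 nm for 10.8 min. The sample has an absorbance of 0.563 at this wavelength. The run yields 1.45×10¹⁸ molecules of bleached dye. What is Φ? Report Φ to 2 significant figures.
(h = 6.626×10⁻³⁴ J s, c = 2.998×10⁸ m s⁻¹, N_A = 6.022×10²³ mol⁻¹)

Product: 1.45×10¹⁸ / 6.022×10²³ = 2.408×10⁻⁶ mol.
Photon energy at 402 nm: hc/λ = (6.626×10⁻³⁴)(2.998×10⁸)/(402×10⁻⁹) = 4.941×10⁻¹⁹ J.
Energy delivered: (31.7 mW)(648 s) = 20.54 J.
Photons incident: 20.54 / 4.941×10⁻¹⁹ = 4.157×10¹⁹, i.e. 4.157×10¹⁹/6.022×10²³ = 6.903×10⁻⁵ mol.
Fraction absorbed: 1 − 10^(−0.563) = 0.7265.
Photons absorbed: 0.7265 × 6.903×10⁻⁵ = 5.015×10⁻⁵ mol.
Φ = 2.408×10⁻⁶ mol / 5.015×10⁻⁵ mol photons = 0.048.

Φ = 0.048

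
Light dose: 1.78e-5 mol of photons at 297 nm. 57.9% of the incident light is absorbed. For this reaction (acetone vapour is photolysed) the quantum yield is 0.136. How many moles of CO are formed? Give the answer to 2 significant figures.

1.4e-6 mol

Photons absorbed: 0.579 × 1.78e-5 = 1.031e-5 mol.
Product: Φ × n_abs = 0.136 × 1.031e-5 = 1.402e-6 mol.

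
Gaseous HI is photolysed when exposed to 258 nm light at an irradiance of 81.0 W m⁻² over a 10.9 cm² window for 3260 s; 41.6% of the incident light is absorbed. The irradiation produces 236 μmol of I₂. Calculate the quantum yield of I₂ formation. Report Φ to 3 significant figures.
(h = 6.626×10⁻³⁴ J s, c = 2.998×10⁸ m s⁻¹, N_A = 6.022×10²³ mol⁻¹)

Product: 236 μmol = 2.36×10⁻⁴ mol.
Photon energy at 258 nm: hc/λ = (6.626×10⁻³⁴)(2.998×10⁸)/(258×10⁻⁹) = 7.700×10⁻¹⁹ J.
Energy delivered: (81.0 W m⁻²)(10.9×10⁻⁴ m²)(3260 s) = 287.8 J.
Photons incident: 287.8 / 7.700×10⁻¹⁹ = 3.738×10²⁰, i.e. 3.738×10²⁰/6.022×10²³ = 6.207×10⁻⁴ mol.
Photons absorbed: 0.416 × 6.207×10⁻⁴ = 2.582×10⁻⁴ mol.
Φ = 2.36×10⁻⁴ mol / 2.582×10⁻⁴ mol photons = 0.914.

Φ = 0.914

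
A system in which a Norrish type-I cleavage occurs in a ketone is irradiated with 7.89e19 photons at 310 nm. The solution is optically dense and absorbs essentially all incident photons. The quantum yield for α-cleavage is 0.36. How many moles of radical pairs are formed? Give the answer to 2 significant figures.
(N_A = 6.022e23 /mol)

4.7e-5 mol

Moles of photons: 7.89e19 / 6.022e23 = 1.310e-4 mol.
Product: Φ × n_abs = 0.36 × 1.310e-4 = 4.716e-5 mol.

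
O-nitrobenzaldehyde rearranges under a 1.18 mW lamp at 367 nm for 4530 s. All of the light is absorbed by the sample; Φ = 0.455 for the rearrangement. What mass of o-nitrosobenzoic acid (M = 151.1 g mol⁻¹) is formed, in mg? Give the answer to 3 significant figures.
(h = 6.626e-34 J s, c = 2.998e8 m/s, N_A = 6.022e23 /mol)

1.13 mg

Photon energy at 367 nm: hc/λ = (6.626e-34)(2.998e8)/(367e-9) = 5.413e-19 J.
Energy delivered: (1.18 mW)(4530 s) = 5.345 J.
Photons incident: 5.345 / 5.413e-19 = 9.874e18, i.e. 9.874e18/6.022e23 = 1.640e-5 mol.
Product: Φ × n_abs = 0.455 × 1.640e-5 = 7.462e-6 mol.
Mass: 7.462e-6 × 151.1 = 0.001128 g = 1.13 mg.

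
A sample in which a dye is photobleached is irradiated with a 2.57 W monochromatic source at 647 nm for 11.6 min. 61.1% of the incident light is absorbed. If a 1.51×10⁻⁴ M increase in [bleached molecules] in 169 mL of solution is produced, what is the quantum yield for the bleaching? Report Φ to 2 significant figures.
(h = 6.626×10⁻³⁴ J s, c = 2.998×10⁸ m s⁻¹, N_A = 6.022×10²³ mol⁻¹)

Product: (1.51×10⁻⁴ M)(0.169 L) = 2.552×10⁻⁵ mol.
Photon energy at 647 nm: hc/λ = (6.626×10⁻³⁴)(2.998×10⁸)/(647×10⁻⁹) = 3.070×10⁻¹⁹ J.
Energy delivered: (2.57 W)(696 s) = 1789 J.
Photons incident: 1789 / 3.070×10⁻¹⁹ = 5.827×10²¹, i.e. 5.827×10²¹/6.022×10²³ = 0.009676 mol.
Photons absorbed: 0.611 × 0.009676 = 0.005912 mol.
Φ = 2.552×10⁻⁵ mol / 0.005912 mol photons = 0.0043.

Φ = 0.0043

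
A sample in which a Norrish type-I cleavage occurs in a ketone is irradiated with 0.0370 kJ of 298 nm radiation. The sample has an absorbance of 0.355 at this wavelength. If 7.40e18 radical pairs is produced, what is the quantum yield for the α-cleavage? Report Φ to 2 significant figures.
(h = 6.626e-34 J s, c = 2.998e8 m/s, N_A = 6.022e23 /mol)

Φ = 0.24

Product: 7.40e18 / 6.022e23 = 1.229e-5 mol.
Photon energy at 298 nm: hc/λ = (6.626e-34)(2.998e8)/(298e-9) = 6.666e-19 J.
Incident energy: 0.0370 kJ = 37.0 J.
Photons incident: 37.0 / 6.666e-19 = 5.551e19, i.e. 5.551e19/6.022e23 = 9.218e-5 mol.
Fraction absorbed: 1 − 10^(−0.355) = 0.5584.
Photons absorbed: 0.5584 × 9.218e-5 = 5.147e-5 mol.
Φ = 1.229e-5 mol / 5.147e-5 mol photons = 0.24.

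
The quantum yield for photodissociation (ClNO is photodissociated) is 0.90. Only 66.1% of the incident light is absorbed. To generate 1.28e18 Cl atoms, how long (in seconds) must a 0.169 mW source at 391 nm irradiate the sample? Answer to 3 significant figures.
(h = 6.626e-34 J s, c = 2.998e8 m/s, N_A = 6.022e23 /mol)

t ≈ 6470 s

Product: 1.28e18 / 6.022e23 = 2.126e-6 mol.
Photons that must be absorbed: 2.126e-6 / 0.90 = 2.362e-6 mol.
Incident photons needed: 2.362e-6 / 0.661 = 3.573e-6 mol.
Photon energy: hc/λ = 5.080e-19 J; per mole, 3.059e5 J mol⁻¹.
Energy required: 3.573e-6 × 3.059e5 = 1.093 J.
Time: 1.093 J / 0.000169 W = 6470 s.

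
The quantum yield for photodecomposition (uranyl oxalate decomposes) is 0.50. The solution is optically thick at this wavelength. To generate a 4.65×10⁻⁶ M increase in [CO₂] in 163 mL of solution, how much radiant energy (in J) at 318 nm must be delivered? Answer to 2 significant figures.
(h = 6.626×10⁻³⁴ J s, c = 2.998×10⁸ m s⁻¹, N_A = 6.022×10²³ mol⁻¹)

0.57 J

Product: (4.65×10⁻⁶ M)(0.163 L) = 7.580×10⁻⁷ mol.
Photons that must be absorbed: 7.580×10⁻⁷ / 0.50 = 1.516×10⁻⁶ mol.
Photon energy: hc/λ = 6.247×10⁻¹⁹ J; per mole, 3.762×10⁵ J mol⁻¹.
Energy required: 1.516×10⁻⁶ × 3.762×10⁵ = 0.57 J.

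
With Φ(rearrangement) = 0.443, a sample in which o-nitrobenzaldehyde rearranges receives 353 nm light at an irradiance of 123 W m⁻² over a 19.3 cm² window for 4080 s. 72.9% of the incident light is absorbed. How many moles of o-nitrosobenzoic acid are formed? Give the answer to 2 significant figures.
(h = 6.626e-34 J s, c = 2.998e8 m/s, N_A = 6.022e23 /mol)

Photon energy at 353 nm: hc/λ = (6.626e-34)(2.998e8)/(353e-9) = 5.627e-19 J.
Energy delivered: (123 W m⁻²)(19.3e-4 m²)(4080 s) = 968.6 J.
Photons incident: 968.6 / 5.627e-19 = 1.721e21, i.e. 1.721e21/6.022e23 = 0.002858 mol.
Photons absorbed: 0.729 × 0.002858 = 0.002083 mol.
Product: Φ × n_abs = 0.443 × 0.002083 = 9.228e-4 mol.

9.2e-4 mol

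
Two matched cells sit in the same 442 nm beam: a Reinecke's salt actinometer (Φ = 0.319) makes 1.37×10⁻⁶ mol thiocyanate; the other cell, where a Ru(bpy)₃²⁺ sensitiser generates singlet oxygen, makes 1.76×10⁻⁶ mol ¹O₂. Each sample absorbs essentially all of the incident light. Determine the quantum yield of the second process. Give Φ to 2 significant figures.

Photons absorbed by the actinometer: 1.37×10⁻⁶ / 0.319 = 4.295×10⁻⁶ mol.
Φ(unknown) = 1.76×10⁻⁶ / 4.295×10⁻⁶ = 0.41.

Φ = 0.41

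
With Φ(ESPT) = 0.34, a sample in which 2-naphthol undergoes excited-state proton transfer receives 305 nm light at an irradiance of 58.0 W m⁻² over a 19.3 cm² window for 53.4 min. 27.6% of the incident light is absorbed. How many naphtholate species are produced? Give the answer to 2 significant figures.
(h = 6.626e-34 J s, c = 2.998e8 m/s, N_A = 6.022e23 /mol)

Photon energy at 305 nm: hc/λ = (6.626e-34)(2.998e8)/(305e-9) = 6.513e-19 J.
Energy delivered: (58.0 W m⁻²)(19.3e-4 m²)(3204 s) = 358.7 J.
Photons incident: 358.7 / 6.513e-19 = 5.507e20, i.e. 5.507e20/6.022e23 = 9.145e-4 mol.
Photons absorbed: 0.276 × 9.145e-4 = 2.524e-4 mol.
Product: Φ × n_abs = 0.34 × 2.524e-4 = 8.582e-5 mol.
As a count: 8.582e-5 × 6.022e23 = 5.2e19.

5.2e19 species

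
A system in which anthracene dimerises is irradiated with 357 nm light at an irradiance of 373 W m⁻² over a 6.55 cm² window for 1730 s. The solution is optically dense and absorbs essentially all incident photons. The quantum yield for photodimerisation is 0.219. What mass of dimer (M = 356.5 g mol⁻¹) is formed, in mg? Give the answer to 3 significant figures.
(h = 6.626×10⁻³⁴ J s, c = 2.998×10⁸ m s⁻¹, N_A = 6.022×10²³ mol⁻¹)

Photon energy at 357 nm: hc/λ = (6.626×10⁻³⁴)(2.998×10⁸)/(357×10⁻⁹) = 5.564×10⁻¹⁹ J.
Energy delivered: (373 W m⁻²)(6.55×10⁻⁴ m²)(1730 s) = 422.7 J.
Photons incident: 422.7 / 5.564×10⁻¹⁹ = 7.597×10²⁰, i.e. 7.597×10²⁰/6.022×10²³ = 0.001262 mol.
Product: Φ × n_abs = 0.219 × 0.001262 = 2.764×10⁻⁴ mol.
Mass: 2.764×10⁻⁴ × 356.5 = 0.09854 g = 98.5 mg.

98.5 mg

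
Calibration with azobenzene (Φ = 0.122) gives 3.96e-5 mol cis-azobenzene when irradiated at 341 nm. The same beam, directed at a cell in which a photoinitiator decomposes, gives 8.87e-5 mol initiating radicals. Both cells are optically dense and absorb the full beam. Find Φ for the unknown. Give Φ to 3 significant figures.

Φ = 0.273

Photons absorbed by the actinometer: 3.96e-5 / 0.122 = 3.246e-4 mol.
Φ(unknown) = 8.87e-5 / 3.246e-4 = 0.273.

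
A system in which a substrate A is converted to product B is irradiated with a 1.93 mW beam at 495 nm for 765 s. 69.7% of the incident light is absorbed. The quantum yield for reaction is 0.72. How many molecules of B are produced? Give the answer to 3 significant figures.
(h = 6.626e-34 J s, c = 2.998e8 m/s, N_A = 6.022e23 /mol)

Photon energy at 495 nm: hc/λ = (6.626e-34)(2.998e8)/(495e-9) = 4.013e-19 J.
Energy delivered: (1.93 mW)(765 s) = 1.476 J.
Photons incident: 1.476 / 4.013e-19 = 3.678e18, i.e. 3.678e18/6.022e23 = 6.108e-6 mol.
Photons absorbed: 0.697 × 6.108e-6 = 4.257e-6 mol.
Product: Φ × n_abs = 0.72 × 4.257e-6 = 3.065e-6 mol.
As a count: 3.065e-6 × 6.022e23 = 1.85e18.

1.85e18 molecules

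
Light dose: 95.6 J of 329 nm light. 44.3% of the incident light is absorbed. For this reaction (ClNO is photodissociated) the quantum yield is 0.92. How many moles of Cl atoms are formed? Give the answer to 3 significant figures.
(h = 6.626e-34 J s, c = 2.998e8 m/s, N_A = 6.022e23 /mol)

Photon energy at 329 nm: hc/λ = (6.626e-34)(2.998e8)/(329e-9) = 6.038e-19 J.
Photons incident: 95.6 / 6.038e-19 = 1.583e20, i.e. 1.583e20/6.022e23 = 2.629e-4 mol.
Photons absorbed: 0.443 × 2.629e-4 = 1.165e-4 mol.
Product: Φ × n_abs = 0.92 × 1.165e-4 = 1.072e-4 mol.

1.07e-4 mol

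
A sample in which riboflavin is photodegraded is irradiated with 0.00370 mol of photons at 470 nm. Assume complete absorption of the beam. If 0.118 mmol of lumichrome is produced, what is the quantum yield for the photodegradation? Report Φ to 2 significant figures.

Product: 0.118 mmol = 1.18×10⁻⁴ mol.
Φ = 1.18×10⁻⁴ mol / 0.00370 mol photons = 0.032.

Φ = 0.032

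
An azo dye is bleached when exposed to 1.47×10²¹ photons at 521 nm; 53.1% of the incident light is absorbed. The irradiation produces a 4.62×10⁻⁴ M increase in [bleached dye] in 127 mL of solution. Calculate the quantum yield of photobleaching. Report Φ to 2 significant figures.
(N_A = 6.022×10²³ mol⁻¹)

Φ = 0.045

Product: (4.62×10⁻⁴ M)(0.127 L) = 5.867×10⁻⁵ mol.
Moles of photons: 1.47×10²¹ / 6.022×10²³ = 0.002441 mol.
Photons absorbed: 0.531 × 0.002441 = 0.001296 mol.
Φ = 5.867×10⁻⁵ mol / 0.001296 mol photons = 0.045.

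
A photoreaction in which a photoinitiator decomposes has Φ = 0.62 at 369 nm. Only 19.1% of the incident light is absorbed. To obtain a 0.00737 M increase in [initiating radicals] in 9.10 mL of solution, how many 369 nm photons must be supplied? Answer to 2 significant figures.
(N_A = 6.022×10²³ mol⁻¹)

Product: (0.00737 M)(0.0091 L) = 6.707×10⁻⁵ mol.
Photons that must be absorbed: 6.707×10⁻⁵ / 0.62 = 1.082×10⁻⁴ mol.
Incident photons needed: 1.082×10⁻⁴ / 0.191 = 5.665×10⁻⁴ mol.
Photon count: 5.665×10⁻⁴ × 6.022×10²³ = 3.4×10²⁰.

3.4×10²⁰ photons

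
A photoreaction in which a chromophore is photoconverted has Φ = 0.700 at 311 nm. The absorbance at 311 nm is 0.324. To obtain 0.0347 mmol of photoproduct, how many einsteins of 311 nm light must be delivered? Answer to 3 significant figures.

Product: 0.0347 mmol = 3.47×10⁻⁵ mol.
Photons that must be absorbed: 3.47×10⁻⁵ / 0.700 = 4.957×10⁻⁵ mol.
Fraction absorbed: 1 − 10^(−0.324) = 0.5258.
Incident photons needed: 4.957×10⁻⁵ / 0.5258 = 9.428×10⁻⁵ mol.

9.43×10⁻⁵ einstein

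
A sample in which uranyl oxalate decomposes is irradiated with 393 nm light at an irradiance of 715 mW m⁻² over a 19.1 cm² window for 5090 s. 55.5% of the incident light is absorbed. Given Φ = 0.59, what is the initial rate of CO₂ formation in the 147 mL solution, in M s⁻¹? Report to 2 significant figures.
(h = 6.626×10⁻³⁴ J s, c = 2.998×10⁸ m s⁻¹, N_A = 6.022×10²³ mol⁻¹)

1.0×10⁻⁸ M s⁻¹

Photon energy at 393 nm: hc/λ = (6.626×10⁻³⁴)(2.998×10⁸)/(393×10⁻⁹) = 5.055×10⁻¹⁹ J.
Energy delivered: (715 mW m⁻²)(19.1×10⁻⁴ m²)(5090 s) = 6.951 J.
Photons incident: 6.951 / 5.055×10⁻¹⁹ = 1.375×10¹⁹, i.e. 1.375×10¹⁹/6.022×10²³ = 2.283×10⁻⁵ mol.
Photons absorbed: 0.555 × 2.283×10⁻⁵ = 1.267×10⁻⁵ mol.
Product formed: 0.59 × 1.267×10⁻⁵ = 7.475×10⁻⁶ mol.
Rate: 7.475×10⁻⁶ mol / (5090 s × 0.147 L) = 1.0×10⁻⁸ M s⁻¹.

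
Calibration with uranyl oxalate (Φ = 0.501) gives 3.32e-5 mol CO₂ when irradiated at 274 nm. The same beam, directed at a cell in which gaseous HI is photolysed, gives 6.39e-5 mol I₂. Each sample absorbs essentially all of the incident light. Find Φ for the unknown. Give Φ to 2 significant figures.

Photons absorbed by the actinometer: 3.32e-5 / 0.501 = 6.627e-5 mol.
Φ(unknown) = 6.39e-5 / 6.627e-5 = 0.96.

Φ = 0.96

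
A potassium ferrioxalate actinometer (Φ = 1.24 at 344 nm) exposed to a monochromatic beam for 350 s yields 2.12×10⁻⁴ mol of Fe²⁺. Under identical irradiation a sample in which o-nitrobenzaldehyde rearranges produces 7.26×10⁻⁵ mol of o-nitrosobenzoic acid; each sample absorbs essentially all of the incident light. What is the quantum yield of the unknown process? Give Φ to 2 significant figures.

Φ = 0.42

Photons absorbed by the actinometer: 2.12×10⁻⁴ / 1.24 = 1.710×10⁻⁴ mol.
Φ(unknown) = 7.26×10⁻⁵ / 1.710×10⁻⁴ = 0.42.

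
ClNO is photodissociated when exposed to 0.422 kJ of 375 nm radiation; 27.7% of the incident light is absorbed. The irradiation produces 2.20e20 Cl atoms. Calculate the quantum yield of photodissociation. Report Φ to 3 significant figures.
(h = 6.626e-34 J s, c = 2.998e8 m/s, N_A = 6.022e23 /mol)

Product: 2.20e20 / 6.022e23 = 3.653e-4 mol.
Photon energy at 375 nm: hc/λ = (6.626e-34)(2.998e8)/(375e-9) = 5.297e-19 J.
Incident energy: 0.422 kJ = 422 J.
Photons incident: 422 / 5.297e-19 = 7.967e20, i.e. 7.967e20/6.022e23 = 0.001323 mol.
Photons absorbed: 0.277 × 0.001323 = 3.665e-4 mol.
Φ = 3.653e-4 mol / 3.665e-4 mol photons = 0.997.

Φ = 0.997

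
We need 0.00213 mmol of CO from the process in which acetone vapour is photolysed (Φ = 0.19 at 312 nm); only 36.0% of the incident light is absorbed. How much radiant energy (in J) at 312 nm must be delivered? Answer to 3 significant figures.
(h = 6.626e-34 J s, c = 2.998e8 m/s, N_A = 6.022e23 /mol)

11.9 J

Product: 0.00213 mmol = 2.13e-6 mol.
Photons that must be absorbed: 2.13e-6 / 0.19 = 1.121e-5 mol.
Incident photons needed: 1.121e-5 / 0.360 = 3.114e-5 mol.
Photon energy: hc/λ = 6.367e-19 J; per mole, 3.834e5 J mol⁻¹.
Energy required: 3.114e-5 × 3.834e5 = 11.9 J.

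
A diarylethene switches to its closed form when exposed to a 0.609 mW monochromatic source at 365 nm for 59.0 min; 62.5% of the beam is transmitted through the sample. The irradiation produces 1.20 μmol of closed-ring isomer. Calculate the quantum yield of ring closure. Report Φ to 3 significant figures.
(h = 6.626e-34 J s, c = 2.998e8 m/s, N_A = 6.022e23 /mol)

Φ = 0.486

Product: 1.20 μmol = 1.20e-6 mol.
Photon energy at 365 nm: hc/λ = (6.626e-34)(2.998e8)/(365e-9) = 5.442e-19 J.
Energy delivered: (0.609 mW)(3540 s) = 2.156 J.
Photons incident: 2.156 / 5.442e-19 = 3.962e18, i.e. 3.962e18/6.022e23 = 6.579e-6 mol.
Fraction absorbed: 1 − 62.5/100 = 0.3750.
Photons absorbed: 0.3750 × 6.579e-6 = 2.467e-6 mol.
Φ = 1.20e-6 mol / 2.467e-6 mol photons = 0.486.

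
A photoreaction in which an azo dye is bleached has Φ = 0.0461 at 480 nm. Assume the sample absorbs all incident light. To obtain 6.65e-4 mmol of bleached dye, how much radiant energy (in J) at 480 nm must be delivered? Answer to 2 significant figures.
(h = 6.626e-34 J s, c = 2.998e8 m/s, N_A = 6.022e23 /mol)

3.6 J

Product: 6.65e-4 mmol = 6.65e-7 mol.
Photons that must be absorbed: 6.65e-7 / 0.0461 = 1.443e-5 mol.
Photon energy: hc/λ = 4.138e-19 J; per mole, 2.492e5 J mol⁻¹.
Energy required: 1.443e-5 × 2.492e5 = 3.6 J.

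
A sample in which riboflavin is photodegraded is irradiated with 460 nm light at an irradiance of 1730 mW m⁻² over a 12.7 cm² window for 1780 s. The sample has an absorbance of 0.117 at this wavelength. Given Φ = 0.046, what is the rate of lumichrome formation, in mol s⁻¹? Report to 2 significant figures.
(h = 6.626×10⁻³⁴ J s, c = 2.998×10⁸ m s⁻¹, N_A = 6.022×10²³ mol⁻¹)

Photon energy at 460 nm: hc/λ = (6.626×10⁻³⁴)(2.998×10⁸)/(460×10⁻⁹) = 4.318×10⁻¹⁹ J.
Energy delivered: (1730 mW m⁻²)(12.7×10⁻⁴ m²)(1780 s) = 3.911 J.
Photons incident: 3.911 / 4.318×10⁻¹⁹ = 9.057×10¹⁸, i.e. 9.057×10¹⁸/6.022×10²³ = 1.504×10⁻⁵ mol.
Fraction absorbed: 1 − 10^(−0.117) = 0.2362.
Photons absorbed: 0.2362 × 1.504×10⁻⁵ = 3.552×10⁻⁶ mol.
Product formed: 0.046 × 3.552×10⁻⁶ = 1.634×10⁻⁷ mol.
Rate: 1.634×10⁻⁷ / 1780 s = 9.2×10⁻¹¹ mol s⁻¹.

9.2×10⁻¹¹ mol s⁻¹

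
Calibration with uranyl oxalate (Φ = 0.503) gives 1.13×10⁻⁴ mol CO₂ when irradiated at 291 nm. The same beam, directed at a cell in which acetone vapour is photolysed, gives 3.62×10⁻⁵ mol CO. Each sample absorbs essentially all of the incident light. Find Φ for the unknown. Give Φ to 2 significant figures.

Φ = 0.16

Photons absorbed by the actinometer: 1.13×10⁻⁴ / 0.503 = 2.247×10⁻⁴ mol.
Φ(unknown) = 3.62×10⁻⁵ / 2.247×10⁻⁴ = 0.16.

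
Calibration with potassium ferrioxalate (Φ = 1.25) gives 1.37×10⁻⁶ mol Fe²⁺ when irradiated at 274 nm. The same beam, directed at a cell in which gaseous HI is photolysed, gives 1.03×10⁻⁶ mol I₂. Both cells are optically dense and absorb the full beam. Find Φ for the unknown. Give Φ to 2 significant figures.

Photons absorbed by the actinometer: 1.37×10⁻⁶ / 1.25 = 1.096×10⁻⁶ mol.
Φ(unknown) = 1.03×10⁻⁶ / 1.096×10⁻⁶ = 0.94.

Φ = 0.94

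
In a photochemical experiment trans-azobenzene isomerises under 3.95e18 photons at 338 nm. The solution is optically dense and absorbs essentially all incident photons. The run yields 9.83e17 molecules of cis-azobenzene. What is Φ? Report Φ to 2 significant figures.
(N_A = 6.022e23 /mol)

Φ = 0.25

Product: 9.83e17 / 6.022e23 = 1.632e-6 mol.
Moles of photons: 3.95e18 / 6.022e23 = 6.559e-6 mol.
Φ = 1.632e-6 mol / 6.559e-6 mol photons = 0.25.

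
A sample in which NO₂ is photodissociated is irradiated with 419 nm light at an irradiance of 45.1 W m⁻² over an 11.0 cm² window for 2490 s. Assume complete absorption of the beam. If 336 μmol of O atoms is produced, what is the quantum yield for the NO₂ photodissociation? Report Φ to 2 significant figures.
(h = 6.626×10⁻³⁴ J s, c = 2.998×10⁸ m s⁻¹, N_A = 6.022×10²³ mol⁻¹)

Φ = 0.78

Product: 336 μmol = 3.36×10⁻⁴ mol.
Photon energy at 419 nm: hc/λ = (6.626×10⁻³⁴)(2.998×10⁸)/(419×10⁻⁹) = 4.741×10⁻¹⁹ J.
Energy delivered: (45.1 W m⁻²)(11.0×10⁻⁴ m²)(2490 s) = 123.5 J.
Photons incident: 123.5 / 4.741×10⁻¹⁹ = 2.605×10²⁰, i.e. 2.605×10²⁰/6.022×10²³ = 4.326×10⁻⁴ mol.
Φ = 3.36×10⁻⁴ mol / 4.326×10⁻⁴ mol photons = 0.78.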